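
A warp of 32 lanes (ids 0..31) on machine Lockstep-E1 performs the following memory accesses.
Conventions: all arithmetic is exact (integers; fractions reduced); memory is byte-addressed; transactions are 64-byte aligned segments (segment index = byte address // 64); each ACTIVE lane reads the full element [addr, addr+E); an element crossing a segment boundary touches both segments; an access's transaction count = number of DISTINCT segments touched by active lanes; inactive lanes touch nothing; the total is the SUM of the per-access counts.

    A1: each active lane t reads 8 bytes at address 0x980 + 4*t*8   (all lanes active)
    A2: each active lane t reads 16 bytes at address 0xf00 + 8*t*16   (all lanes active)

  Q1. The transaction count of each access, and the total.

A1: 16 transactions
A2: 32 transactions

Answer: 16,32; total 48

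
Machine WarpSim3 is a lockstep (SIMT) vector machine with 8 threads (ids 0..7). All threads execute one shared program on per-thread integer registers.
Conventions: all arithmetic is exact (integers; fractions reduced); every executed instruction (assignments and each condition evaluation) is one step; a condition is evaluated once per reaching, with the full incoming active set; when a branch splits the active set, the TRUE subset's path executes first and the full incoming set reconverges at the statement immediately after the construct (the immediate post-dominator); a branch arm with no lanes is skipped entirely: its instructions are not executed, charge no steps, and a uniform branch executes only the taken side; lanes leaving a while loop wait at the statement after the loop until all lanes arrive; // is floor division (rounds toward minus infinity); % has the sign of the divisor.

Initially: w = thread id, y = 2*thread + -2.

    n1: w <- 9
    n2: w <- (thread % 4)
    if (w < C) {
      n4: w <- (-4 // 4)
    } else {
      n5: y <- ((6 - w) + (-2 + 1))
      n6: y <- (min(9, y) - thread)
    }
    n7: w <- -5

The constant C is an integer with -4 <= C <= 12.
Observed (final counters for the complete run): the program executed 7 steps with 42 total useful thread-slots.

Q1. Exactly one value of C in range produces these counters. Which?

Answer: C = 3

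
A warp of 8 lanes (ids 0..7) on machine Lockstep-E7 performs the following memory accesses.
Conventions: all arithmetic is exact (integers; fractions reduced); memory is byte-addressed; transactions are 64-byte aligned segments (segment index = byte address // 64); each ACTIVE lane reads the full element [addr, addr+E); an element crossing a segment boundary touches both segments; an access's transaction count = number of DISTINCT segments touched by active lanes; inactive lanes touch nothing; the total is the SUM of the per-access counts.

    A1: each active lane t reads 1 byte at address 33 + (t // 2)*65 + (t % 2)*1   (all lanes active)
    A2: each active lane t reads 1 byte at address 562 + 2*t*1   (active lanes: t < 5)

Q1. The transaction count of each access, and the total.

A1: 4 transactions
A2: 1 transaction

Answer: 4,1; total 5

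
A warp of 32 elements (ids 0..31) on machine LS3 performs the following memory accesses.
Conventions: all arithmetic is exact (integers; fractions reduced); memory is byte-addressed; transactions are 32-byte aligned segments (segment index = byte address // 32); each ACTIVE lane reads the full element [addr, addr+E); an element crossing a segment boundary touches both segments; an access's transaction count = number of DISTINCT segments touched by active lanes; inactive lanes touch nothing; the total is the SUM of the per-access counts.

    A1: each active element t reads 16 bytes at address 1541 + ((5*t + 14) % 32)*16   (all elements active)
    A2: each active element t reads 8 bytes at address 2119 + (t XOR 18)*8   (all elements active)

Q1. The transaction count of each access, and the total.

A1: 17 transactions
A2: 9 transactions

Answer: 17,9; total 26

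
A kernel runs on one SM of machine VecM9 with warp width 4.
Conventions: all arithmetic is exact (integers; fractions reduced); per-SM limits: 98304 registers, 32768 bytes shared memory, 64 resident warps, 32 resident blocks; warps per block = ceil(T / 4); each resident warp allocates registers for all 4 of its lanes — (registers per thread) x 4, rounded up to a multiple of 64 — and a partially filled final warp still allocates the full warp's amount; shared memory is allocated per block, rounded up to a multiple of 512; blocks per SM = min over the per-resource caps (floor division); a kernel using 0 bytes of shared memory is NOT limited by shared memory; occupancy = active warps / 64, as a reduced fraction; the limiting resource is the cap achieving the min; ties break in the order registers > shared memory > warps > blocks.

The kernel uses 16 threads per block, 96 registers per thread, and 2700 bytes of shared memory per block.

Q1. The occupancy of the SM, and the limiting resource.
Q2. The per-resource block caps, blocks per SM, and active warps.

Answer: occupancy 5/8, limited by shared memory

registers: 64 blocks
shared memory: 10 blocks
warps: 16 blocks
blocks: 32 blocks

Answer: 10 blocks, 40 active warps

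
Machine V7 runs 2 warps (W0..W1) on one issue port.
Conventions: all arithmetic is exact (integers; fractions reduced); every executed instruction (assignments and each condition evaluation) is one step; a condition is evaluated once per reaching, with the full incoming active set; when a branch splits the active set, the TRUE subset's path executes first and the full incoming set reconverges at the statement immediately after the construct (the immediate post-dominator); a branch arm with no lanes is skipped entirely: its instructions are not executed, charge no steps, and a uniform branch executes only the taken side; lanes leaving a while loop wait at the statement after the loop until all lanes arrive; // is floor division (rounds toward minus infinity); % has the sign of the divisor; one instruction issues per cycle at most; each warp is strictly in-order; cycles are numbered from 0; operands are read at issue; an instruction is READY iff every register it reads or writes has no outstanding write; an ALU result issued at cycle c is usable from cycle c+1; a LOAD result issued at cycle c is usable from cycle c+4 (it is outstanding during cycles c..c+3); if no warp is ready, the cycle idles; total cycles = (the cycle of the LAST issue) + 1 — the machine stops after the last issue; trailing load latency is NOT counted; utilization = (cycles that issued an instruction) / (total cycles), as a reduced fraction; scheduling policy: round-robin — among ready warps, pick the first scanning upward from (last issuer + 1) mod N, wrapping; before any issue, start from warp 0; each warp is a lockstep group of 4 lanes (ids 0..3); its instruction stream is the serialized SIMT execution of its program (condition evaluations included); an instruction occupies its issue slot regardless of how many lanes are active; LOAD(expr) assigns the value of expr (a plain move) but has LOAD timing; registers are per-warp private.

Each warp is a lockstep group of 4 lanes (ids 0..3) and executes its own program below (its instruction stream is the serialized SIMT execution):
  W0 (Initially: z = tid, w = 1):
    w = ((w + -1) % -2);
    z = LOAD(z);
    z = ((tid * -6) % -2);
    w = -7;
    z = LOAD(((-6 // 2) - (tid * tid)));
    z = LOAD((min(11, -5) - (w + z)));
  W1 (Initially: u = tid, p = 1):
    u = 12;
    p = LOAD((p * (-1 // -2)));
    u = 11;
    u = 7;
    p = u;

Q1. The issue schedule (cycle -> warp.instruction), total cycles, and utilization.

cycle 0: W0.I0
cycle 1: W1.I0
cycle 2: W0.I1
cycle 3: W1.I1
cycle 4: W1.I2
cycle 5: W1.I3
cycle 6: W0.I2
cycle 7: W1.I4
cycle 8: W0.I3
cycle 9: W0.I4
cycle 10: idle
cycle 11: idle
cycle 12: idle
cycle 13: W0.I5

Answer: 14 cycles, utilization 11/14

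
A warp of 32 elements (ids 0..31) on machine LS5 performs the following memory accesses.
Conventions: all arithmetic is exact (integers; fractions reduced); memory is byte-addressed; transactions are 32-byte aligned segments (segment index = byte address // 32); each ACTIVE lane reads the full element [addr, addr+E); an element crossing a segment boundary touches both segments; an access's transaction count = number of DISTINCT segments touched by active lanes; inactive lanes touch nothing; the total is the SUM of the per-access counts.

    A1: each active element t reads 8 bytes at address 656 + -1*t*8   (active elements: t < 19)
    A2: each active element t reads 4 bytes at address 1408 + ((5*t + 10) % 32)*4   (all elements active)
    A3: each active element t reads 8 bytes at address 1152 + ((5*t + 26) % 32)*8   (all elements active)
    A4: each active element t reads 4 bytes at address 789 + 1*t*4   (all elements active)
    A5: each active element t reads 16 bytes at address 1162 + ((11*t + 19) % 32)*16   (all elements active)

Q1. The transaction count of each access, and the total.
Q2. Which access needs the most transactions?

A1: 5 transactions
A2: 4 transactions
A3: 8 transactions
A4: 5 transactions
A5: 17 transactions

Answer: 5,4,8,5,17; total 39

Answer: A5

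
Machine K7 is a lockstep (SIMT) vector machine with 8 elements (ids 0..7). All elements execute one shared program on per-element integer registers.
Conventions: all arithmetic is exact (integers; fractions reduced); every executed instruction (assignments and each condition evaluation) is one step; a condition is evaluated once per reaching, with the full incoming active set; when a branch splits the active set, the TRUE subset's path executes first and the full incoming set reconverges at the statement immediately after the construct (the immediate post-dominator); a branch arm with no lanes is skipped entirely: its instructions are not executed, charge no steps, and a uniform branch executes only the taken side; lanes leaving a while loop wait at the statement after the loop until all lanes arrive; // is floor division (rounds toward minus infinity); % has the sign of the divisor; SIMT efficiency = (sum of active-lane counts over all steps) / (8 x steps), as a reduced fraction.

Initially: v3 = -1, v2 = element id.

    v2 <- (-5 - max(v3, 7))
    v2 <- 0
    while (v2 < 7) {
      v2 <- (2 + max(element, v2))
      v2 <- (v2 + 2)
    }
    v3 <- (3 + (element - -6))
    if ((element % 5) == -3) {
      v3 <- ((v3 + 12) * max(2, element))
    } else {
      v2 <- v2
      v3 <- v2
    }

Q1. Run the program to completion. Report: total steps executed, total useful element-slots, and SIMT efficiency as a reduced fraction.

Answer: 13 steps, 89 useful, 89/104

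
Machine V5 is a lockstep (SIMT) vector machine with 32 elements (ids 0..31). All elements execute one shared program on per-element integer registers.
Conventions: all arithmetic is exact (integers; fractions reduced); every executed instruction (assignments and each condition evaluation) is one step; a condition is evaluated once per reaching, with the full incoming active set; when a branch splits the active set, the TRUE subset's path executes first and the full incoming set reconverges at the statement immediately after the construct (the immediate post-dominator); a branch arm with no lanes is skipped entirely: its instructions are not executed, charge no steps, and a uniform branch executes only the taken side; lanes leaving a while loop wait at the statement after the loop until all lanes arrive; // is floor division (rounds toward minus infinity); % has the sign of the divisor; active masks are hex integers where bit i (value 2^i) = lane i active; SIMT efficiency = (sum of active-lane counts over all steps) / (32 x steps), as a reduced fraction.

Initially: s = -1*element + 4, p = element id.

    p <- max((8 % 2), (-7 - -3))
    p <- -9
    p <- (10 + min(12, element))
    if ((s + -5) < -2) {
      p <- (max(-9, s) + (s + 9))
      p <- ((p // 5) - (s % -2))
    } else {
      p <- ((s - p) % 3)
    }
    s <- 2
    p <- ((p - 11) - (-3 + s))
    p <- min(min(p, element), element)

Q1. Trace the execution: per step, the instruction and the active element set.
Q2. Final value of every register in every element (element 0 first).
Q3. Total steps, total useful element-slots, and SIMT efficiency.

step 0: p <- max((8 % 2), (-7 - -3)) 0xffffffff
step 1: p <- -9                      0xffffffff
step 2: p <- (10 + min(12, element)) 0xffffffff
step 3: eval ((s + -5) < -2)         0xffffffff
step 4: p <- (max(-9, s) + (s + 9))  0xfffffffc
step 5: p <- ((p // 5) - (s % -2))   0xfffffffc
step 6: p <- ((s - p) % 3)           0x00000003
step 7: s <- 2                       0xffffffff
step 8: p <- ((p - 11) - (-3 + s))   0xffffffff
step 9: p <- min(min(p, element), element) 0xffffffff

Answer: 10 steps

s: 2,2,2,2,2,2,2,2,2,2,2,2,2,2,2,2,2,2,2,2,2,2,2,2,2,2,2,2,2,2,2,2
p: -10,-9,-8,-7,-9,-8,-9,-9,-10,-10,-11,-10,-12,-11,-12,-12,-13,-12,-13,-12,-14,-13,-14,-13,-14,-14,-15,-14,-15,-14,-16,-15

steps = 10; useful = 286; efficiency = 286/320 = 143/160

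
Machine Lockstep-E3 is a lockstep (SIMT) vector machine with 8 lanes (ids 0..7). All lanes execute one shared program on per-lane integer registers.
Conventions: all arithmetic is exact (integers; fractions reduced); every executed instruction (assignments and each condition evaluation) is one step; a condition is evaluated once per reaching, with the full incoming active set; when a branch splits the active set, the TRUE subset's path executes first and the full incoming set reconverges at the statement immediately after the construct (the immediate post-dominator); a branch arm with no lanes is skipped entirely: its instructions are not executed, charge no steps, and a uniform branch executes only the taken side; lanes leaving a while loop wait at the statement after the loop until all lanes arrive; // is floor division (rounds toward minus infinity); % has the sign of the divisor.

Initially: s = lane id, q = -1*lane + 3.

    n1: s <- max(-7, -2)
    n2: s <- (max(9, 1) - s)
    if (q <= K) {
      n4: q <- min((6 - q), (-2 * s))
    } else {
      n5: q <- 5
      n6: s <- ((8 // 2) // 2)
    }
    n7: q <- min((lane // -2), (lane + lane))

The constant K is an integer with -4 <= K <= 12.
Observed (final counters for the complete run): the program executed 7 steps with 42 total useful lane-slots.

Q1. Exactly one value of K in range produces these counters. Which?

Answer: K = 1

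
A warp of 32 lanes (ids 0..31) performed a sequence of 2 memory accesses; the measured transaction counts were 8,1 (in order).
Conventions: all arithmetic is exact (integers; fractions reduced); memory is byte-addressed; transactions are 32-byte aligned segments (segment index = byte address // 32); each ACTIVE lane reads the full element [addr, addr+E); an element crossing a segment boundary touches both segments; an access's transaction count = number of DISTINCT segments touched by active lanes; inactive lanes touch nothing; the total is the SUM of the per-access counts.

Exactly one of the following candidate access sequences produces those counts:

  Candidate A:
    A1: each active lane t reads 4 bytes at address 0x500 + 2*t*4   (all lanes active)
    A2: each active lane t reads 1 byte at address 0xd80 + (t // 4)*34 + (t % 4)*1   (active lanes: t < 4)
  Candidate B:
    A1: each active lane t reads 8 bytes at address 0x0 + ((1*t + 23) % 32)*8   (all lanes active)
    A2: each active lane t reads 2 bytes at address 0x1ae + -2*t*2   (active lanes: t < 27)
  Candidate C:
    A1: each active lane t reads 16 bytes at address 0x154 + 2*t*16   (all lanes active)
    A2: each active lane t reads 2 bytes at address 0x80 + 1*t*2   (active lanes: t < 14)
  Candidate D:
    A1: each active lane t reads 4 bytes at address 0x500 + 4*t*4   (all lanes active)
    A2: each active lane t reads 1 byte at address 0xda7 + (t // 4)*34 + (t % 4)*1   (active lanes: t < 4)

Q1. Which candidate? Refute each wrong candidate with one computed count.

B: A2 gives 4 transactions, not 1
C: A1 gives 33 transactions, not 8
D: A1 gives 16 transactions, not 8
A: all counts match (8,1)

Answer: A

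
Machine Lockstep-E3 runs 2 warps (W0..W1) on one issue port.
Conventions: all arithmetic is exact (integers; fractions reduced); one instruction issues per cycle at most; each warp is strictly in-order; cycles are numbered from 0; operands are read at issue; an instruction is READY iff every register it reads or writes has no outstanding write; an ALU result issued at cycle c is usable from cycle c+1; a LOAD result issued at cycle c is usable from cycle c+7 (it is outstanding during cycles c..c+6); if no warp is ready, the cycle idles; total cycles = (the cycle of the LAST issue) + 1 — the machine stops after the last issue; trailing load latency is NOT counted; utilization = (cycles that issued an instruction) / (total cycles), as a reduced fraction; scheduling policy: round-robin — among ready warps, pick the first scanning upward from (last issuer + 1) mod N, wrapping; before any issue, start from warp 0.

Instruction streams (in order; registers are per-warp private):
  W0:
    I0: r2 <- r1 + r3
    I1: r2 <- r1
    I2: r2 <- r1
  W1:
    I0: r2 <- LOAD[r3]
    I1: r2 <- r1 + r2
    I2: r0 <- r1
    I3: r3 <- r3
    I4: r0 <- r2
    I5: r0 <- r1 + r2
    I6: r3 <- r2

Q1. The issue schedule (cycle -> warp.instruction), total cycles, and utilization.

cycle 0: W0.I0
cycle 1: W1.I0
cycle 2: W0.I1
cycle 3: W0.I2
cycle 4: idle
cycle 5: idle
cycle 6: idle
cycle 7: idle
cycle 8: W1.I1
cycle 9: W1.I2
cycle 10: W1.I3
cycle 11: W1.I4
cycle 12: W1.I5
cycle 13: W1.I6

Answer: 14 cycles, utilization 5/7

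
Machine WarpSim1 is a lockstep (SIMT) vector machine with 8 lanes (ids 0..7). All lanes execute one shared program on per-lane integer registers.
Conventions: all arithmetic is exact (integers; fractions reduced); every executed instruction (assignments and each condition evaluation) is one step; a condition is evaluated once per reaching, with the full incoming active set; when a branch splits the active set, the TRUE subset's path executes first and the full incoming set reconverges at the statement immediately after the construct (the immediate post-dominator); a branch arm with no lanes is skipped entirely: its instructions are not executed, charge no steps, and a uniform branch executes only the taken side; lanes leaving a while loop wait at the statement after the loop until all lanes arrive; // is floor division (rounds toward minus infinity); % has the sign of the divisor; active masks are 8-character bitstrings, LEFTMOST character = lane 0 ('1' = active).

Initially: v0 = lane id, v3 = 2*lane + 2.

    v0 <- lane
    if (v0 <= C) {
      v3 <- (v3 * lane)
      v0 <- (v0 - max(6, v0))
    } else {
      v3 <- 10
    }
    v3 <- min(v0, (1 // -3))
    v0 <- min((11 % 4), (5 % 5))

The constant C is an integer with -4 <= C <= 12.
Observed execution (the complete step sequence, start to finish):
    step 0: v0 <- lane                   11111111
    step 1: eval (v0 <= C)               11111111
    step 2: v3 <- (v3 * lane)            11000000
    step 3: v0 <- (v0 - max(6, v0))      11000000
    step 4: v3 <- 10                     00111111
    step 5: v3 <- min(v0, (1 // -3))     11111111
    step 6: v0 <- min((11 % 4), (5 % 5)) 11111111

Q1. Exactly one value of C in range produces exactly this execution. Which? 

Answer: C = 1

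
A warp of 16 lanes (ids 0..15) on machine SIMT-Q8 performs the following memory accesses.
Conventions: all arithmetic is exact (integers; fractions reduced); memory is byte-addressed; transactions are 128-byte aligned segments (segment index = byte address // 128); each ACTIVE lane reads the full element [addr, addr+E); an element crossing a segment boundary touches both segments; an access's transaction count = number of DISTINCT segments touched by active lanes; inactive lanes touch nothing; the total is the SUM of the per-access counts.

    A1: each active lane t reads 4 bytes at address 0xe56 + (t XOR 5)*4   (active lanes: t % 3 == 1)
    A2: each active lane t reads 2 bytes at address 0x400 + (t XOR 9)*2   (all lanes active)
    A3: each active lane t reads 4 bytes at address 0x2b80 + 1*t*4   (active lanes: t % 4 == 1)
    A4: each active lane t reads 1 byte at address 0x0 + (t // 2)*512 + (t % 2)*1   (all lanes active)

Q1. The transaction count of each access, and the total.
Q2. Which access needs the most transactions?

A1: 2 transactions
A2: 1 transaction
A3: 1 transaction
A4: 8 transactions

Answer: 2,1,1,8; total 12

Answer: A4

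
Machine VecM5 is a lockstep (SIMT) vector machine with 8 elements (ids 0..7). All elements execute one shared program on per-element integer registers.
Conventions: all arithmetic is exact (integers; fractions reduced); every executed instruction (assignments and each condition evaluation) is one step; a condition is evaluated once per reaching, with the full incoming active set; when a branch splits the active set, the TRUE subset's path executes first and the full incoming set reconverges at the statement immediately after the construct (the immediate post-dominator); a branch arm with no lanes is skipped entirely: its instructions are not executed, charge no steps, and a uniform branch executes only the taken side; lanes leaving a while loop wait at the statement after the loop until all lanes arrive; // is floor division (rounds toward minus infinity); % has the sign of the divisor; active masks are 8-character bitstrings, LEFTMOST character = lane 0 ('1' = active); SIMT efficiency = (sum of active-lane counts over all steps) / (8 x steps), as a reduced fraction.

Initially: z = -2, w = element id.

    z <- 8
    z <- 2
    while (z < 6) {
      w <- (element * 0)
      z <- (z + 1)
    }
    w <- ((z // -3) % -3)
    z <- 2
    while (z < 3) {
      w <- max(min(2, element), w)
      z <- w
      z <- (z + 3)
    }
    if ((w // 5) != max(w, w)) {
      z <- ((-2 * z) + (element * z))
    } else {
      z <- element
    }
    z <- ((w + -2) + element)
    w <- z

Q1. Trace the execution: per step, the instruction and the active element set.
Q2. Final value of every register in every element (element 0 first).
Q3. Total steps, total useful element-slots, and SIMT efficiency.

step 0: z <- 8                       11111111
step 1: z <- 2                       11111111
step 2: eval (z < 6)                 11111111
step 3: w <- (element * 0)           11111111
step 4: z <- (z + 1)                 11111111
step 5: eval (z < 6)                 11111111
step 6: w <- (element * 0)           11111111
step 7: z <- (z + 1)                 11111111
step 8: eval (z < 6)                 11111111
step 9: w <- (element * 0)           11111111
step 10: z <- (z + 1)                 11111111
step 11: eval (z < 6)                 11111111
step 12: w <- (element * 0)           11111111
step 13: z <- (z + 1)                 11111111
step 14: eval (z < 6)                 11111111
step 15: w <- ((z // -3) % -3)        11111111
step 16: z <- 2                       11111111
step 17: eval (z < 3)                 11111111
step 18: w <- max(min(2, element), w) 11111111
step 19: z <- w                       11111111
step 20: z <- (z + 3)                 11111111
step 21: eval (z < 3)                 11111111
step 22: eval ((w // 5) != max(w, w)) 11111111
step 23: z <- ((-2 * z) + (element * z)) 01111111
step 24: z <- element                 10000000
step 25: z <- ((w + -2) + element)    11111111
step 26: w <- z                       11111111

Answer: 27 steps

z: -2,0,2,3,4,5,6,7
w: -2,0,2,3,4,5,6,7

steps = 27; useful = 208; efficiency = 208/216 = 26/27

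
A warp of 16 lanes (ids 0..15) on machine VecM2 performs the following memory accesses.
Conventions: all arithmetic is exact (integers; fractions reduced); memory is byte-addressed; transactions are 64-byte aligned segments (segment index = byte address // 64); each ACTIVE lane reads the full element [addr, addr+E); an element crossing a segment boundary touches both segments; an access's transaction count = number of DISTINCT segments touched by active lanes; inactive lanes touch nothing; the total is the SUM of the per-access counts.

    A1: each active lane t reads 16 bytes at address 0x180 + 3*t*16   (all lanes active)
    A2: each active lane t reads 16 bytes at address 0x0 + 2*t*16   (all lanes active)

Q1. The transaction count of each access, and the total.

A1: 12 transactions
A2: 8 transactions

Answer: 12,8; total 20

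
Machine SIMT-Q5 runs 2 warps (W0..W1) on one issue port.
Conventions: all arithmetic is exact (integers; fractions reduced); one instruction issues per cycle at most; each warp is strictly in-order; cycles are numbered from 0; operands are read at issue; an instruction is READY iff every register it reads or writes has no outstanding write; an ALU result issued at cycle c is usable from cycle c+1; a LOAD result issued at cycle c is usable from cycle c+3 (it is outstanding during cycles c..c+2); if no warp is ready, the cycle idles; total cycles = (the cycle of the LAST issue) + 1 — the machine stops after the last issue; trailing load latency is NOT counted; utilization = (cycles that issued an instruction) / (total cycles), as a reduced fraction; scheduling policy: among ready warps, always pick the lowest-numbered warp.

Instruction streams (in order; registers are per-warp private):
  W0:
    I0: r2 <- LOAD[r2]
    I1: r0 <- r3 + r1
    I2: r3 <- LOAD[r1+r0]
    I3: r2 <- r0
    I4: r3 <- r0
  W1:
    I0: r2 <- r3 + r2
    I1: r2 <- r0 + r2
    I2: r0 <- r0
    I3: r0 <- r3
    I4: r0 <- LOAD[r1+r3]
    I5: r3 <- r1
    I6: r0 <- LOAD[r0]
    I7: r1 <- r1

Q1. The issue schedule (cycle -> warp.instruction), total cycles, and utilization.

cycle 0: W0.I0
cycle 1: W0.I1
cycle 2: W0.I2
cycle 3: W0.I3
cycle 4: W1.I0
cycle 5: W0.I4
cycle 6: W1.I1
cycle 7: W1.I2
cycle 8: W1.I3
cycle 9: W1.I4
cycle 10: W1.I5
cycle 11: idle
cycle 12: W1.I6
cycle 13: W1.I7

Answer: 14 cycles, utilization 13/14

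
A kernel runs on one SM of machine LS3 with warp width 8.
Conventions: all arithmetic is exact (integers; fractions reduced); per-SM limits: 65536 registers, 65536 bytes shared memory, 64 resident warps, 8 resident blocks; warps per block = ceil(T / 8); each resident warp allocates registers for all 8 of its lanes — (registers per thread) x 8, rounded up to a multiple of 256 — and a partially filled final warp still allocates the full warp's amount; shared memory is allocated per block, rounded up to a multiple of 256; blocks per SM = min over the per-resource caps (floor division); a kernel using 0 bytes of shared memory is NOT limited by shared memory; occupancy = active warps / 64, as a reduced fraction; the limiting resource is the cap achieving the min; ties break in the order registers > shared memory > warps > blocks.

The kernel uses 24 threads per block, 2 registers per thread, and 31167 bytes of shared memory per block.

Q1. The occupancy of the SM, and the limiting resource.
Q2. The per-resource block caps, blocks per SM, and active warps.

Answer: occupancy 3/32, limited by shared memory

registers: 85 blocks
shared memory: 2 blocks
warps: 21 blocks
blocks: 8 blocks

Answer: 2 blocks, 6 active warps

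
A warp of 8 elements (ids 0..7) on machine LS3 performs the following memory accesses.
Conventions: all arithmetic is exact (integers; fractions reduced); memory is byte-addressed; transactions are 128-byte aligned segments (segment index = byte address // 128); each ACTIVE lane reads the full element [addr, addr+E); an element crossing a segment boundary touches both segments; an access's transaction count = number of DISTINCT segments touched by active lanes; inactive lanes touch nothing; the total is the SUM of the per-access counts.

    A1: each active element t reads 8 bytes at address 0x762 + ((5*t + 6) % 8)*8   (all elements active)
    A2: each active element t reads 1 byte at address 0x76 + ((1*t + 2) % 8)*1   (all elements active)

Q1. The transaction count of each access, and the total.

A1: 2 transactions
A2: 1 transaction

Answer: 2,1; total 3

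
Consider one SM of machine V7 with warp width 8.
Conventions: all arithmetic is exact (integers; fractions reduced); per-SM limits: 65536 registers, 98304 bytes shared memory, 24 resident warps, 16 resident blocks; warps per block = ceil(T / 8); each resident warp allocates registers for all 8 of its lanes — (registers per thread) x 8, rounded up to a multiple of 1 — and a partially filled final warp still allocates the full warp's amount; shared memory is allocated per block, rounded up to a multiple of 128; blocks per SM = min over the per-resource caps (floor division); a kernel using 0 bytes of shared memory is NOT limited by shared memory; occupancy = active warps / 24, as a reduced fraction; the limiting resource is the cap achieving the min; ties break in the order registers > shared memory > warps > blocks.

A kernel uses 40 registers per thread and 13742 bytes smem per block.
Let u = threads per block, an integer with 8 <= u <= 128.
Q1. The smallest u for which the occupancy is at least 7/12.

Answer: u = 9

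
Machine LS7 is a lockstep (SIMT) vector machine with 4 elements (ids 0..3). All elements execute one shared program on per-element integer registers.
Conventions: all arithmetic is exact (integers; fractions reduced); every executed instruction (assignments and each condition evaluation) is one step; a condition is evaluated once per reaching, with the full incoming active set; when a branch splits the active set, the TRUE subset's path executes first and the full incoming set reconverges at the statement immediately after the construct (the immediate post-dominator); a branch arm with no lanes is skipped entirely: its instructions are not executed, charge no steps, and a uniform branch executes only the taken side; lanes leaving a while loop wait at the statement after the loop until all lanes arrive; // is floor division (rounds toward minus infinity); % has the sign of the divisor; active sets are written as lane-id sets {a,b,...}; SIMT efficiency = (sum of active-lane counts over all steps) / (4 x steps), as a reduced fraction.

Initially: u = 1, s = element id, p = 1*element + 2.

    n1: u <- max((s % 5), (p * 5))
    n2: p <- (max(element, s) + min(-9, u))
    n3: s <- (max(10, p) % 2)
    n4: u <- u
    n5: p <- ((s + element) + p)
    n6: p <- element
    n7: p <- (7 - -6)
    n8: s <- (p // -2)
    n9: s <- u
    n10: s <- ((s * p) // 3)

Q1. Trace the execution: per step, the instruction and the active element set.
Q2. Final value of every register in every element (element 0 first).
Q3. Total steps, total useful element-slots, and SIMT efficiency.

step 0: u <- max((s % 5), (p * 5))   {0,1,2,3}
step 1: p <- (max(element, s) + min(-9, u)) {0,1,2,3}
step 2: s <- (max(10, p) % 2)        {0,1,2,3}
step 3: u <- u                       {0,1,2,3}
step 4: p <- ((s + element) + p)     {0,1,2,3}
step 5: p <- element                 {0,1,2,3}
step 6: p <- (7 - -6)                {0,1,2,3}
step 7: s <- (p // -2)               {0,1,2,3}
step 8: s <- u                       {0,1,2,3}
step 9: s <- ((s * p) // 3)          {0,1,2,3}

Answer: 10 steps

u: 10,15,20,25
s: 43,65,86,108
p: 13,13,13,13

steps = 10; useful = 40; efficiency = 40/40 = 1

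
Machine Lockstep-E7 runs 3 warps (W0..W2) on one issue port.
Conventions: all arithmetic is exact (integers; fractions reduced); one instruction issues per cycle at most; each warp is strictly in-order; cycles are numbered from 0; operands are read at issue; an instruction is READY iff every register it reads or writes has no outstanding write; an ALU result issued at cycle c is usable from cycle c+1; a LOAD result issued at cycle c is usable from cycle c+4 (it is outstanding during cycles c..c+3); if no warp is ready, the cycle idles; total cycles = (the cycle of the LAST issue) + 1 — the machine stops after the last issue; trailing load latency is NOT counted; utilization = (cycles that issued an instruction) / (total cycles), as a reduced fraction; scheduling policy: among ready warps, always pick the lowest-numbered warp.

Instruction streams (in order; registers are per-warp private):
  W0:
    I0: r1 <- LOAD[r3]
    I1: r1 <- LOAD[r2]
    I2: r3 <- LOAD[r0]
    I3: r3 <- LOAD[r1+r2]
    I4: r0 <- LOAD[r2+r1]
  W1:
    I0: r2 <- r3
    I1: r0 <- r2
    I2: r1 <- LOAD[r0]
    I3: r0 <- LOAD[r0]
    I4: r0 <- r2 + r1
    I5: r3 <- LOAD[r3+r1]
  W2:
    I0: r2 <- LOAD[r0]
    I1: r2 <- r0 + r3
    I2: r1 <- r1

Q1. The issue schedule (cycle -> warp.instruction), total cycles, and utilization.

cycle 0: W0.I0
cycle 1: W1.I0
cycle 2: W1.I1
cycle 3: W1.I2
cycle 4: W0.I1
cycle 5: W0.I2
cycle 6: W1.I3
cycle 7: W2.I0
cycle 8: idle
cycle 9: W0.I3
cycle 10: W0.I4
cycle 11: W1.I4
cycle 12: W1.I5
cycle 13: W2.I1
cycle 14: W2.I2

Answer: 15 cycles, utilization 14/15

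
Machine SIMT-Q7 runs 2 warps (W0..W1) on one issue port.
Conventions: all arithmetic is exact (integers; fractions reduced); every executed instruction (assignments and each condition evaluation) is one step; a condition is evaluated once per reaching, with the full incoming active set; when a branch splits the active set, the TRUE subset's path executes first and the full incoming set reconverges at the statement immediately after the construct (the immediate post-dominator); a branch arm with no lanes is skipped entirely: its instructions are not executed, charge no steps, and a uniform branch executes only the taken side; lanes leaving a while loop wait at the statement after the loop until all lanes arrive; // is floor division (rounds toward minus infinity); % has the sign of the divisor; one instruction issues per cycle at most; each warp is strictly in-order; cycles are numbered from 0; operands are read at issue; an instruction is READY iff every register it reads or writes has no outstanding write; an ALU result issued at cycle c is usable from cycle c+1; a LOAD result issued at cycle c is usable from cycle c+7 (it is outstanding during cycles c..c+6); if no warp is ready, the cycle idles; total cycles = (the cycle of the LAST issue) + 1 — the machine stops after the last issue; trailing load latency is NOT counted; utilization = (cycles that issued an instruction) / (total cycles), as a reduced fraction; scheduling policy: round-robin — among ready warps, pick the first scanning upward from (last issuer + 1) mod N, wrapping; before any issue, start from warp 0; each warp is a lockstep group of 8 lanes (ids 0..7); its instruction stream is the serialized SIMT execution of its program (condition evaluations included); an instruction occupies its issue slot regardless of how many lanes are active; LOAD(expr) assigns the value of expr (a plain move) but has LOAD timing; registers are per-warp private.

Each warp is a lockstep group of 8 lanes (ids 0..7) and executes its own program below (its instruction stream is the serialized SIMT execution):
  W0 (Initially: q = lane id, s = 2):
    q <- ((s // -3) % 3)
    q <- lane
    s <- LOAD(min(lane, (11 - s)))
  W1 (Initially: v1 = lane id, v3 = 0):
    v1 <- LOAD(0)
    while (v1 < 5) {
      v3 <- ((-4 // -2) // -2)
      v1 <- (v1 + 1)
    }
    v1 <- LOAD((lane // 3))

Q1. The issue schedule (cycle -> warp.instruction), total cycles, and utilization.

cycle 0: W0.I0
cycle 1: W1.I0
cycle 2: W0.I1
cycle 3: W0.I2
cycle 4: idle
cycle 5: idle
cycle 6: idle
cycle 7: idle
cycle 8: W1.I1
cycle 9: W1.I2
cycle 10: W1.I3
cycle 11: W1.I4
cycle 12: W1.I5
cycle 13: W1.I6
cycle 14: W1.I7
cycle 15: W1.I8
cycle 16: W1.I9
cycle 17: W1.I10
cycle 18: W1.I11
cycle 19: W1.I12
cycle 20: W1.I13
cycle 21: W1.I14
cycle 22: W1.I15
cycle 23: W1.I16
cycle 24: W1.I17

Answer: 25 cycles, utilization 21/25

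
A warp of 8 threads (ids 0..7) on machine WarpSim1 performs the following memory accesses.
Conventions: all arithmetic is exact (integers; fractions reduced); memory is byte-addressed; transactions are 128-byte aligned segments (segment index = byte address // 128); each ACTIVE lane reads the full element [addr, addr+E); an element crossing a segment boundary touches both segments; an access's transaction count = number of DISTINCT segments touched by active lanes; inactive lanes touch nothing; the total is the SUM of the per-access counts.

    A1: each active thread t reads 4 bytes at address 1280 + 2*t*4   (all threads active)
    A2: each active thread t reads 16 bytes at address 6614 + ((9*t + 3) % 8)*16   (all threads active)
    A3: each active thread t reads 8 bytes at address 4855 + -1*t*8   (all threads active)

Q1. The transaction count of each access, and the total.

A1: 1 transaction
A2: 2 transactions
A3: 1 transaction

Answer: 1,2,1; total 4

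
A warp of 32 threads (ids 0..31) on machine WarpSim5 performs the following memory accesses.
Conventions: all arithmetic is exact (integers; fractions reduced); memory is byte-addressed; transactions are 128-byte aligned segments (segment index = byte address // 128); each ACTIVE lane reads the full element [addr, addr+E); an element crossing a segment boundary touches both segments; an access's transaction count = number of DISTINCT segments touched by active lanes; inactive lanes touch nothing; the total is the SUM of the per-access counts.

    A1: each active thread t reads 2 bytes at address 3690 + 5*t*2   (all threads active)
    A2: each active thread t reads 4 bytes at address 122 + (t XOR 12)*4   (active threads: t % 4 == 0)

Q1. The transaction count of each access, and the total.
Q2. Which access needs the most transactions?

A1: 4 transactions
A2: 2 transactions

Answer: 4,2; total 6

Answer: A1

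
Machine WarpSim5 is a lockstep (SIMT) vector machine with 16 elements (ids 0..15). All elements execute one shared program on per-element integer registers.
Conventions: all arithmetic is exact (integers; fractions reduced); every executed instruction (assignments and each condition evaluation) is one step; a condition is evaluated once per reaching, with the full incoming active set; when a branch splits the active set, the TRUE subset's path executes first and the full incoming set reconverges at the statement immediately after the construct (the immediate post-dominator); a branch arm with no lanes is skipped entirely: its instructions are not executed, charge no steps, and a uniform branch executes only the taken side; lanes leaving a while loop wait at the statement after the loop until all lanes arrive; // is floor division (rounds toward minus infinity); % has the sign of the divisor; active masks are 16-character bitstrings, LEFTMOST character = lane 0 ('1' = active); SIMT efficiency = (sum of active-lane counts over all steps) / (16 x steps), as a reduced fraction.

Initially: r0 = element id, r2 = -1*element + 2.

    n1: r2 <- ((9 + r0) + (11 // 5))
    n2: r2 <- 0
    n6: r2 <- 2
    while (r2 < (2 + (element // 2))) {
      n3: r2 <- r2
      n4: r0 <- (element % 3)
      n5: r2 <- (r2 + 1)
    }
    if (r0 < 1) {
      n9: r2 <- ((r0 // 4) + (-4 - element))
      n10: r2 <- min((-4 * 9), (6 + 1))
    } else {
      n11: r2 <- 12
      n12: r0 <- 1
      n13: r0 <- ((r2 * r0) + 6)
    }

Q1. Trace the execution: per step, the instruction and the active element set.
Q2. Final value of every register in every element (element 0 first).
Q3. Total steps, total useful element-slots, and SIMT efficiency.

step 0: r2 <- ((9 + r0) + (11 // 5)) 1111111111111111
step 1: r2 <- 0                      1111111111111111
step 2: r2 <- 2                      1111111111111111
step 3: eval (r2 < (2 + (element // 2))) 1111111111111111
step 4: r2 <- r2                     0011111111111111
step 5: r0 <- (element % 3)          0011111111111111
step 6: r2 <- (r2 + 1)               0011111111111111
step 7: eval (r2 < (2 + (element // 2))) 0011111111111111
step 8: r2 <- r2                     0000111111111111
step 9: r0 <- (element % 3)          0000111111111111
step 10: r2 <- (r2 + 1)               0000111111111111
step 11: eval (r2 < (2 + (element // 2))) 0000111111111111
step 12: r2 <- r2                     0000001111111111
step 13: r0 <- (element % 3)          0000001111111111
step 14: r2 <- (r2 + 1)               0000001111111111
step 15: eval (r2 < (2 + (element // 2))) 0000001111111111
step 16: r2 <- r2                     0000000011111111
step 17: r0 <- (element % 3)          0000000011111111
step 18: r2 <- (r2 + 1)               0000000011111111
step 19: eval (r2 < (2 + (element // 2))) 0000000011111111
step 20: r2 <- r2                     0000000000111111
step 21: r0 <- (element % 3)          0000000000111111
step 22: r2 <- (r2 + 1)               0000000000111111
step 23: eval (r2 < (2 + (element // 2))) 0000000000111111
step 24: r2 <- r2                     0000000000001111
step 25: r0 <- (element % 3)          0000000000001111
step 26: r2 <- (r2 + 1)               0000000000001111
step 27: eval (r2 < (2 + (element // 2))) 0000000000001111
step 28: r2 <- r2                     0000000000000011
step 29: r0 <- (element % 3)          0000000000000011
step 30: r2 <- (r2 + 1)               0000000000000011
step 31: eval (r2 < (2 + (element // 2))) 0000000000000011
step 32: eval (r0 < 1)                1111111111111111
step 33: r2 <- ((r0 // 4) + (-4 - element)) 1001001001001001
step 34: r2 <- min((-4 * 9), (6 + 1)) 1001001001001001
step 35: r2 <- 12                     0110110110110110
step 36: r0 <- 1                      0110110110110110
step 37: r0 <- ((r2 * r0) + 6)        0110110110110110

Answer: 38 steps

r0: 0,18,18,0,18,18,0,18,18,0,18,18,0,18,18,0
r2: -36,12,12,-36,12,12,-36,12,12,-36,12,12,-36,12,12,-36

steps = 38; useful = 346; efficiency = 346/608 = 173/304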